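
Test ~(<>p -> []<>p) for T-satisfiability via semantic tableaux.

1. ~(<>p -> []<>p), 0
2. <>p, 0   [~->-rule on 1]
3. ~[]<>p, 0   [~->-rule on 1]
4. p, 1   [<>-rule on 2: fresh world 1, 0R1]
5. ~<>p, 2   [~[]-rule on 3: fresh world 2, 0R2]
6. ~p, 2   [~<>-rule on 5 via 2R2]
Accessibility: 0R0, 0R1, 0R2, 1R1, 2R2

Satisfiable (open branch found)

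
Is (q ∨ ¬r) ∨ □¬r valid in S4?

Tableau for the negation ¬((q ∨ ¬r) ∨ □¬r):
1. ¬((q ∨ ¬r) ∨ □¬r), 0
2. ¬(q ∨ ¬r), 0
3. ¬□¬r, 0
4. ¬q, 0
5. r, 0
6. r, 1
Accessibility: 0R0, 0R1, 1R1
The negation has an open branch (countermodel exists).

No, not valid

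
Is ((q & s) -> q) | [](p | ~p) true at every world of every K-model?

Valid

Tableau for the negation ~(((q & s) -> q) | [](p | ~p)):
1. ~(((q & s) -> q) | [](p | ~p)), 0
2. ~((q & s) -> q), 0
3. ~[](p | ~p), 0
4. q & s, 0
5. ~q, 0
6. q, 0
7. s, 0
Branch closes: q and ~q both at 0.
Every branch of the negation's tableau closes; the branch above is one of them.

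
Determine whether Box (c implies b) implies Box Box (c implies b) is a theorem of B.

No, not valid

Tableau for the negation not (Box (c implies b) implies Box Box (c implies b)):
1. not (Box (c implies b) implies Box Box (c implies b)), w0
2. Box (c implies b), w0
3. not Box Box (c implies b), w0
4. c implies b, w0
5. b, w0
6. not Box (c implies b), w1
7. c implies b, w1
8. b, w1
9. not (c implies b), w2
10. c, w2
11. not b, w2
Accessibility: w0Rw0, w0Rw1, w1Rw0, w1Rw1, w1Rw2, w2Rw1, w2Rw2
The negation has an open branch (countermodel exists).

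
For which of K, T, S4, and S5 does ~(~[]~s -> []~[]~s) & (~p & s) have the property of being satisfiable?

K, T, S4

S5-tableau for the formula:
1. ~(~[]~s -> []~[]~s) & (~p & s), u
2. ~(~[]~s -> []~[]~s), u   [&-rule on 1]
3. ~p & s, u   [&-rule on 1]
4. ~[]~s, u   [~->-rule on 2]
5. ~[]~[]~s, u   [~->-rule on 2]
6. ~p, u   [&-rule on 3]
7. s, u   [&-rule on 3]
8. s, v   [~[]-rule on 4: fresh world v, uRv]
9. []~s, w   [~[]-rule on 5: fresh world w, uRw]
10. ~s, u   [[]-rule on 9 via wRu]
Accessibility: uRu, uRv, uRw, vRu, vRv, vRw, wRu, wRv, wRw
Branch closes: s and ~s both at u.
Every branch closes (one shown): unsatisfiable in S5.
S4-tableau for the formula:
1. ~(~[]~s -> []~[]~s) & (~p & s), u
2. ~(~[]~s -> []~[]~s), u   [&-rule on 1]
3. ~p & s, u   [&-rule on 1]
4. ~[]~s, u   [~->-rule on 2]
5. ~[]~[]~s, u   [~->-rule on 2]
6. ~p, u   [&-rule on 3]
7. s, u   [&-rule on 3]
8. s, v   [~[]-rule on 4: fresh world v, uRv]
9. []~s, w   [~[]-rule on 5: fresh world w, uRw]
10. ~s, w   [[]-rule on 9 via wRw]
Accessibility: uRu, uRv, uRw, vRv, wRw
Complete open branch: satisfiable in S4, hence also in K, T (this S4-model is also a K-model and a T-model).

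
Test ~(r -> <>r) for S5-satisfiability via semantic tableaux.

Unsatisfiable

1. ~(r -> <>r), w0
2. r, w0
3. ~<>r, w0
4. ~r, w0
Accessibility: w0Rw0
Branch closes: r and ~r both at w0.
All branches of the tableau close; one closing branch shown above.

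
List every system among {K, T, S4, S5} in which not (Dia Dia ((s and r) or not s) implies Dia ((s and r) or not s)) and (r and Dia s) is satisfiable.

K

T-tableau for the formula:
1. not (Dia Dia ((s and r) or not s) implies Dia ((s and r) or not s)) and (r and Dia s), w0
2. not (Dia Dia ((s and r) or not s) implies Dia ((s and r) or not s)), w0   [and-rule on 1]
3. r and Dia s, w0   [and-rule on 1]
4. Dia Dia ((s and r) or not s), w0   [neg-implies-rule on 2]
5. not Dia ((s and r) or not s), w0   [neg-implies-rule on 2]
6. r, w0   [and-rule on 3]
7. Dia s, w0   [and-rule on 3]
8. not ((s and r) or not s), w0   [neg-Dia-rule on 5 via w0Rw0]
9. not (s and r), w0   [neg-or-rule on 8]
10. s, w0   [neg-or-rule on 8]
11. not r, w0   [neg-and-rule on 9 (branches; this branch)]
Accessibility: w0Rw0
Branch closes: r and not r both at w0.
Every branch closes (one shown): unsatisfiable in T, hence also in S4, S5 (every S4/S5-frame is a T-frame).
K-tableau for the formula:
1. not (Dia Dia ((s and r) or not s) implies Dia ((s and r) or not s)) and (r and Dia s), w0
2. not (Dia Dia ((s and r) or not s) implies Dia ((s and r) or not s)), w0   [and-rule on 1]
3. r and Dia s, w0   [and-rule on 1]
4. Dia Dia ((s and r) or not s), w0   [neg-implies-rule on 2]
5. not Dia ((s and r) or not s), w0   [neg-implies-rule on 2]
6. r, w0   [and-rule on 3]
7. Dia s, w0   [and-rule on 3]
8. Dia ((s and r) or not s), w1   [Dia-rule on 4: fresh world w1, w0Rw1]
9. not ((s and r) or not s), w1   [neg-Dia-rule on 5 via w0Rw1]
10. not (s and r), w1   [neg-or-rule on 9]
11. s, w1   [neg-or-rule on 9]
12. not r, w1   [neg-and-rule on 10 (branches; this branch)]
13. s, w2   [Dia-rule on 7: fresh world w2, w0Rw2]
14. not ((s and r) or not s), w2   [neg-Dia-rule on 5 via w0Rw2]
15. not (s and r), w2   [neg-or-rule on 14]
16. not r, w2   [neg-and-rule on 15 (branches; this branch)]
17. (s and r) or not s, w3   [Dia-rule on 8: fresh world w3, w1Rw3]
18. not s, w3   [or-rule on 17 (branches; this branch)]
Accessibility: w0Rw1, w0Rw2, w1Rw3
Complete open branch: satisfiable in K.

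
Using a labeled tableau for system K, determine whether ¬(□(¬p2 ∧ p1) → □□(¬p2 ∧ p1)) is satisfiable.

1. ¬(□(¬p2 ∧ p1) → □□(¬p2 ∧ p1)), w0
2. □(¬p2 ∧ p1), w0
3. ¬□□(¬p2 ∧ p1), w0
4. ¬□(¬p2 ∧ p1), w1
5. ¬p2 ∧ p1, w1
6. ¬p2, w1
7. p1, w1
8. ¬(¬p2 ∧ p1), w2
9. ¬p1, w2
Accessibility: w0Rw1, w1Rw2

Yes, satisfiable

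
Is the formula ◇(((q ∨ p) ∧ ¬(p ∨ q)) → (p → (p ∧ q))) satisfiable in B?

Satisfiable (open branch found)

1. ◇(((q ∨ p) ∧ ¬(p ∨ q)) → (p → (p ∧ q))), u
2. ((q ∨ p) ∧ ¬(p ∨ q)) → (p → (p ∧ q)), v   [◇-rule on 1: fresh world v, uRv]
3. p → (p ∧ q), v   [→-rule on 2 (branches; this branch)]
4. p ∧ q, v   [→-rule on 3 (branches; this branch)]
5. p, v   [∧-rule on 4]
6. q, v   [∧-rule on 4]
Accessibility: uRu, uRv, vRu, vRv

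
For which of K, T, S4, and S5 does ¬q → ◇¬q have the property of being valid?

K-tableau for the negation ¬(¬q → ◇¬q):
1. ¬(¬q → ◇¬q), u
2. ¬q, u
3. ¬◇¬q, u
Complete open branch: countermodel on a K-frame, so not valid in K.
T-tableau for the negation ¬(¬q → ◇¬q):
1. ¬(¬q → ◇¬q), u
2. ¬q, u
3. ¬◇¬q, u
4. q, u
Accessibility: uRu
Branch closes: q and ¬q both at u.
Every branch closes (one shown): valid in T, hence also in S4, S5 (every theorem of T is a theorem of S4 and S5).

T, S4, S5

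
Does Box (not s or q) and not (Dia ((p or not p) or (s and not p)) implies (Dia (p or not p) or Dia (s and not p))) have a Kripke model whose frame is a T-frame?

No, unsatisfiable

1. Box (not s or q) and not (Dia ((p or not p) or (s and not p)) implies (Dia (p or not p) or Dia (s and not p))), w0
2. Box (not s or q), w0   [and-rule on 1]
3. not (Dia ((p or not p) or (s and not p)) implies (Dia (p or not p) or Dia (s and not p))), w0   [and-rule on 1]
4. Dia ((p or not p) or (s and not p)), w0   [neg-implies-rule on 3]
5. not (Dia (p or not p) or Dia (s and not p)), w0   [neg-implies-rule on 3]
6. not Dia (p or not p), w0   [neg-or-rule on 5]
7. not Dia (s and not p), w0   [neg-or-rule on 5]
8. not s or q, w0   [Box-rule on 2 via w0Rw0]
9. not (p or not p), w0   [neg-Dia-rule on 6 via w0Rw0]
10. not p, w0   [neg-or-rule on 9]
11. p, w0   [neg-or-rule on 9]
Accessibility: w0Rw0
Branch closes: p and not p both at w0.
(One branch shown.) All branches close.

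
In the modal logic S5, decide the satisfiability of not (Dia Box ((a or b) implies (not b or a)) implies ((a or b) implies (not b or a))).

Unsatisfiable

1. not (Dia Box ((a or b) implies (not b or a)) implies ((a or b) implies (not b or a))), u
2. Dia Box ((a or b) implies (not b or a)), u
3. not ((a or b) implies (not b or a)), u
4. a or b, u
5. not (not b or a), u
6. b, u
7. not a, u
8. Box ((a or b) implies (not b or a)), v
9. (a or b) implies (not b or a), u
10. (a or b) implies (not b or a), v
11. not b or a, u
12. not (a or b), v
13. not a, v
14. not b, v
15. a, u
Accessibility: uRu, uRv, vRu, vRv
Branch closes: a and not a both at u.
All branches of the tableau close; one closing branch shown above.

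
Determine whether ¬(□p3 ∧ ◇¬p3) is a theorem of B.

Yes, valid

Tableau for the negation □p3 ∧ ◇¬p3:
1. □p3 ∧ ◇¬p3, u
2. □p3, u
3. ◇¬p3, u
4. p3, u
5. ¬p3, v
6. p3, v
Accessibility: uRu, uRv, vRu, vRv
Branch closes: p3 and ¬p3 both at v.
Every branch of the negation's tableau closes; the branch above is one of them.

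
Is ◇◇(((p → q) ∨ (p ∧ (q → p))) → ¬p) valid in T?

Tableau for the negation ¬◇◇(((p → q) ∨ (p ∧ (q → p))) → ¬p):
1. ¬◇◇(((p → q) ∨ (p ∧ (q → p))) → ¬p), w0
2. ¬◇(((p → q) ∨ (p ∧ (q → p))) → ¬p), w0
3. ¬(((p → q) ∨ (p ∧ (q → p))) → ¬p), w0
4. (p → q) ∨ (p ∧ (q → p)), w0
5. p, w0
6. p ∧ (q → p), w0
7. q → p, w0
Accessibility: w0Rw0
The negation has an open branch (countermodel exists).

No, not valid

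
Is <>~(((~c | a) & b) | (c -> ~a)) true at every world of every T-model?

Tableau for the negation ~<>~(((~c | a) & b) | (c -> ~a)):
1. ~<>~(((~c | a) & b) | (c -> ~a)), u
2. ((~c | a) & b) | (c -> ~a), u
3. c -> ~a, u
4. ~a, u
Accessibility: uRu
The negation has an open branch (countermodel exists).

Invalid (countermodel exists)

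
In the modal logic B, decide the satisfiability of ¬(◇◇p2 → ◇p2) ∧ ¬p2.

1. ¬(◇◇p2 → ◇p2) ∧ ¬p2, w0
2. ¬(◇◇p2 → ◇p2), w0
3. ¬p2, w0
4. ◇◇p2, w0
5. ¬◇p2, w0
6. ◇p2, w1
7. ¬p2, w1
8. p2, w2
Accessibility: w0Rw0, w0Rw1, w1Rw0, w1Rw1, w1Rw2, w2Rw1, w2Rw2

Yes, satisfiable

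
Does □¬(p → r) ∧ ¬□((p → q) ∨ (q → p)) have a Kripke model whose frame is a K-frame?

Unsatisfiable

1. □¬(p → r) ∧ ¬□((p → q) ∨ (q → p)), w0
2. □¬(p → r), w0   [∧-rule on 1]
3. ¬□((p → q) ∨ (q → p)), w0   [∧-rule on 1]
4. ¬((p → q) ∨ (q → p)), w1   [¬□-rule on 3: fresh world w1, w0Rw1]
5. ¬(p → q), w1   [¬∨-rule on 4]
6. ¬(q → p), w1   [¬∨-rule on 4]
7. p, w1   [¬→-rule on 5]
8. ¬q, w1   [¬→-rule on 5]
9. q, w1   [¬→-rule on 6]
10. ¬p, w1   [¬→-rule on 6]
Accessibility: w0Rw1
Branch closes: q and ¬q both at w1.
All branches of the tableau close; one closing branch shown above.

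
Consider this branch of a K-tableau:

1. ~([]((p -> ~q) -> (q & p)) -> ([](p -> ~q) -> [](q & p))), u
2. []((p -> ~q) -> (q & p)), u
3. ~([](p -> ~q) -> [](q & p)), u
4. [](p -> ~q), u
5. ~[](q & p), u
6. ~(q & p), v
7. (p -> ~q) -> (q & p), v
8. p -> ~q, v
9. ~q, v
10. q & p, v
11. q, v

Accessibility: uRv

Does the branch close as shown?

Closed

Both q and ~q appear at v.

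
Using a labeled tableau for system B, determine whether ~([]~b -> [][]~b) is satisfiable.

Satisfiable (open branch found)

1. ~([]~b -> [][]~b), w0
2. []~b, w0
3. ~[][]~b, w0
4. ~b, w0
5. ~[]~b, w1
6. ~b, w1
7. b, w2
Accessibility: w0Rw0, w0Rw1, w1Rw0, w1Rw1, w1Rw2, w2Rw1, w2Rw2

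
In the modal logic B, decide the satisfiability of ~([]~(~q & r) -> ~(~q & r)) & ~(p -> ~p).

1. ~([]~(~q & r) -> ~(~q & r)) & ~(p -> ~p), 0
2. ~([]~(~q & r) -> ~(~q & r)), 0   [&-rule on 1]
3. ~(p -> ~p), 0   [&-rule on 1]
4. []~(~q & r), 0   [~->-rule on 2]
5. ~q & r, 0   [~->-rule on 2]
6. p, 0   [~->-rule on 3]
7. ~q, 0   [&-rule on 5]
8. r, 0   [&-rule on 5]
9. ~(~q & r), 0   [[]-rule on 4 via 0R0]
10. ~r, 0   [~&-rule on 9 (branches; this branch)]
Accessibility: 0R0
Branch closes: r and ~r both at 0.
(One branch shown.) All branches close.

No, unsatisfiable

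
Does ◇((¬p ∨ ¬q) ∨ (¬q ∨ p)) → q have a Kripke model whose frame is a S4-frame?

Yes, satisfiable

1. ◇((¬p ∨ ¬q) ∨ (¬q ∨ p)) → q, 0
2. q, 0
Accessibility: 0R0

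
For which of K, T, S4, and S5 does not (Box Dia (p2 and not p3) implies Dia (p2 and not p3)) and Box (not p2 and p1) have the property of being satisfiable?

K-tableau for the formula:
1. not (Box Dia (p2 and not p3) implies Dia (p2 and not p3)) and Box (not p2 and p1), 0
2. not (Box Dia (p2 and not p3) implies Dia (p2 and not p3)), 0
3. Box (not p2 and p1), 0
4. Box Dia (p2 and not p3), 0
5. not Dia (p2 and not p3), 0
Complete open branch: satisfiable in K.
T-tableau for the formula:
1. not (Box Dia (p2 and not p3) implies Dia (p2 and not p3)) and Box (not p2 and p1), 0
2. not (Box Dia (p2 and not p3) implies Dia (p2 and not p3)), 0
3. Box (not p2 and p1), 0
4. Box Dia (p2 and not p3), 0
5. not Dia (p2 and not p3), 0
6. not p2 and p1, 0
7. not p2, 0
8. p1, 0
9. Dia (p2 and not p3), 0
10. not (p2 and not p3), 0
11. p3, 0
12. p2 and not p3, 1
13. p2, 1
14. not p3, 1
15. not p2 and p1, 1
16. not p2, 1
17. p1, 1
Accessibility: 0R0, 0R1, 1R1
Branch closes: p2 and not p2 both at 1.
Every branch closes (one shown): unsatisfiable in T, hence also in S4, S5 (every S4/S5-frame is a T-frame).

K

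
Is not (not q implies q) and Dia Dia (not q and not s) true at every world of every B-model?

Tableau for the negation not (not (not q implies q) and Dia Dia (not q and not s)):
1. not (not (not q implies q) and Dia Dia (not q and not s)), u
2. not Dia Dia (not q and not s), u   [neg-and-rule on 1 (branches; this branch)]
3. not Dia (not q and not s), u   [neg-Dia-rule on 2 via uRu]
4. not (not q and not s), u   [neg-Dia-rule on 3 via uRu]
5. s, u   [neg-and-rule on 4 (branches; this branch)]
Accessibility: uRu
The negation has an open branch (countermodel exists).

Invalid (countermodel exists)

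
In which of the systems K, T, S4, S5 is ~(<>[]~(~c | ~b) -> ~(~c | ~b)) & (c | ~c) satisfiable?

S4-tableau for the formula:
1. ~(<>[]~(~c | ~b) -> ~(~c | ~b)) & (c | ~c), w0
2. ~(<>[]~(~c | ~b) -> ~(~c | ~b)), w0   [&-rule on 1]
3. c | ~c, w0   [&-rule on 1]
4. <>[]~(~c | ~b), w0   [~->-rule on 2]
5. ~c | ~b, w0   [~->-rule on 2]
6. ~c, w0   [|-rule on 3 (branches; this branch)]
7. ~b, w0   [|-rule on 5 (branches; this branch)]
8. []~(~c | ~b), w1   [<>-rule on 4: fresh world w1, w0Rw1]
9. ~(~c | ~b), w1   [[]-rule on 8 via w1Rw1]
10. c, w1   [~|-rule on 9]
11. b, w1   [~|-rule on 9]
Accessibility: w0Rw0, w0Rw1, w1Rw1
Complete open branch: satisfiable in S4, hence also in K, T (this S4-model is also a K-model and a T-model).
S5-tableau for the formula:
1. ~(<>[]~(~c | ~b) -> ~(~c | ~b)) & (c | ~c), w0
2. ~(<>[]~(~c | ~b) -> ~(~c | ~b)), w0   [&-rule on 1]
3. c | ~c, w0   [&-rule on 1]
4. <>[]~(~c | ~b), w0   [~->-rule on 2]
5. ~c | ~b, w0   [~->-rule on 2]
6. ~c, w0   [|-rule on 3 (branches; this branch)]
7. ~b, w0   [|-rule on 5 (branches; this branch)]
8. []~(~c | ~b), w1   [<>-rule on 4: fresh world w1, w0Rw1]
9. ~(~c | ~b), w0   [[]-rule on 8 via w1Rw0]
10. c, w0   [~|-rule on 9]
11. b, w0   [~|-rule on 9]
Accessibility: w0Rw0, w0Rw1, w1Rw0, w1Rw1
Branch closes: c and ~c both at w0.
Every branch closes (one shown): unsatisfiable in S5.

K, T, S4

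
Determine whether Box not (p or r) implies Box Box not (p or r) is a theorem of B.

Invalid (countermodel exists)

Tableau for the negation not (Box not (p or r) implies Box Box not (p or r)):
1. not (Box not (p or r) implies Box Box not (p or r)), 0
2. Box not (p or r), 0   [neg-implies-rule on 1]
3. not Box Box not (p or r), 0   [neg-implies-rule on 1]
4. not (p or r), 0   [Box-rule on 2 via 0R0]
5. not p, 0   [neg-or-rule on 4]
6. not r, 0   [neg-or-rule on 4]
7. not Box not (p or r), 1   [neg-Box-rule on 3: fresh world 1, 0R1]
8. not (p or r), 1   [Box-rule on 2 via 0R1]
9. not p, 1   [neg-or-rule on 8]
10. not r, 1   [neg-or-rule on 8]
11. p or r, 2   [neg-Box-rule on 7: fresh world 2, 1R2]
12. r, 2   [or-rule on 11 (branches; this branch)]
Accessibility: 0R0, 0R1, 1R0, 1R1, 1R2, 2R1, 2R2
The negation has an open branch (countermodel exists).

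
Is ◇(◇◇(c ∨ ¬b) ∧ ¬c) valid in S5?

Tableau for the negation ¬◇(◇◇(c ∨ ¬b) ∧ ¬c):
1. ¬◇(◇◇(c ∨ ¬b) ∧ ¬c), u
2. ¬(◇◇(c ∨ ¬b) ∧ ¬c), u
3. c, u
Accessibility: uRu
The negation has an open branch (countermodel exists).

Not valid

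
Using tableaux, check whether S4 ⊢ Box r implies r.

Tableau for the negation not (Box r implies r):
1. not (Box r implies r), u
2. Box r, u
3. not r, u
4. r, u
Accessibility: uRu
Branch closes: r and not r both at u.
All branches of the negation close; one closing branch shown above.

Valid in S4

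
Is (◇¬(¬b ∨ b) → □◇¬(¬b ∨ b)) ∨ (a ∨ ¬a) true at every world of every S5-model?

Tableau for the negation ¬((◇¬(¬b ∨ b) → □◇¬(¬b ∨ b)) ∨ (a ∨ ¬a)):
1. ¬((◇¬(¬b ∨ b) → □◇¬(¬b ∨ b)) ∨ (a ∨ ¬a)), w0
2. ¬(◇¬(¬b ∨ b) → □◇¬(¬b ∨ b)), w0
3. ¬(a ∨ ¬a), w0
4. ◇¬(¬b ∨ b), w0
5. ¬□◇¬(¬b ∨ b), w0
6. ¬a, w0
7. a, w0
Accessibility: w0Rw0
Branch closes: a and ¬a both at w0.
Every branch of the negation's tableau closes; the branch above is one of them.

Yes, valid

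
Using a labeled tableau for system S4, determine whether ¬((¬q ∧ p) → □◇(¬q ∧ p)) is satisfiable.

1. ¬((¬q ∧ p) → □◇(¬q ∧ p)), w0
2. ¬q ∧ p, w0
3. ¬□◇(¬q ∧ p), w0
4. ¬q, w0
5. p, w0
6. ¬◇(¬q ∧ p), w1
7. ¬(¬q ∧ p), w1
8. ¬p, w1
Accessibility: w0Rw0, w0Rw1, w1Rw1

Yes, satisfiable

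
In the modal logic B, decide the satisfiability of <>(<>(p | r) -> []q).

1. <>(<>(p | r) -> []q), u
2. <>(p | r) -> []q, v   [<>-rule on 1: fresh world v, uRv]
3. []q, v   [->-rule on 2 (branches; this branch)]
4. q, u   [[]-rule on 3 via vRu]
5. q, v   [[]-rule on 3 via vRv]
Accessibility: uRu, uRv, vRu, vRv

Satisfiable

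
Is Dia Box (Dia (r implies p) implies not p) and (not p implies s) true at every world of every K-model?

Invalid (countermodel exists)

Tableau for the negation not (Dia Box (Dia (r implies p) implies not p) and (not p implies s)):
1. not (Dia Box (Dia (r implies p) implies not p) and (not p implies s)), w0
2. not (not p implies s), w0   [neg-and-rule on 1 (branches; this branch)]
3. not p, w0   [neg-implies-rule on 2]
4. not s, w0   [neg-implies-rule on 2]
The negation has an open branch (countermodel exists).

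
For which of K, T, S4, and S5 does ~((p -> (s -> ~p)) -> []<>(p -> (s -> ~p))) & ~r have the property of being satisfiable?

S4-tableau for the formula:
1. ~((p -> (s -> ~p)) -> []<>(p -> (s -> ~p))) & ~r, u
2. ~((p -> (s -> ~p)) -> []<>(p -> (s -> ~p))), u
3. ~r, u
4. p -> (s -> ~p), u
5. ~[]<>(p -> (s -> ~p)), u
6. s -> ~p, u
7. ~p, u
8. ~<>(p -> (s -> ~p)), v
9. ~(p -> (s -> ~p)), v
10. p, v
11. ~(s -> ~p), v
12. s, v
Accessibility: uRu, uRv, vRv
Complete open branch: satisfiable in S4, hence also in K, T (this S4-model is also a K-model and a T-model).
S5-tableau for the formula:
1. ~((p -> (s -> ~p)) -> []<>(p -> (s -> ~p))) & ~r, u
2. ~((p -> (s -> ~p)) -> []<>(p -> (s -> ~p))), u
3. ~r, u
4. p -> (s -> ~p), u
5. ~[]<>(p -> (s -> ~p)), u
6. s -> ~p, u
7. ~s, u
8. ~<>(p -> (s -> ~p)), v
9. ~(p -> (s -> ~p)), u
10. p, u
11. ~(s -> ~p), u
12. s, u
Accessibility: uRu, uRv, vRu, vRv
Branch closes: s and ~s both at u.
Every branch closes (one shown): unsatisfiable in S5.

K, T, S4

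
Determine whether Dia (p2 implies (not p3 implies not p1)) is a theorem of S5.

Tableau for the negation not Dia (p2 implies (not p3 implies not p1)):
1. not Dia (p2 implies (not p3 implies not p1)), w0
2. not (p2 implies (not p3 implies not p1)), w0
3. p2, w0
4. not (not p3 implies not p1), w0
5. not p3, w0
6. p1, w0
Accessibility: w0Rw0
The negation has an open branch (countermodel exists).

Not valid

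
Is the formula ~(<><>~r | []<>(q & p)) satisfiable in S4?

Satisfiable

1. ~(<><>~r | []<>(q & p)), w0
2. ~<><>~r, w0
3. ~[]<>(q & p), w0
4. ~<>~r, w0
5. r, w0
6. ~<>(q & p), w1
7. ~<>~r, w1
8. r, w1
9. ~(q & p), w1
10. ~p, w1
Accessibility: w0Rw0, w0Rw1, w1Rw1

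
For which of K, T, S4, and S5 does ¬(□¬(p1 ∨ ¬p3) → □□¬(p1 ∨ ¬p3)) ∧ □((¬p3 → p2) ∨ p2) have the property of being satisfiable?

S4-tableau for the formula:
1. ¬(□¬(p1 ∨ ¬p3) → □□¬(p1 ∨ ¬p3)) ∧ □((¬p3 → p2) ∨ p2), u
2. ¬(□¬(p1 ∨ ¬p3) → □□¬(p1 ∨ ¬p3)), u   [∧-rule on 1]
3. □((¬p3 → p2) ∨ p2), u   [∧-rule on 1]
4. □¬(p1 ∨ ¬p3), u   [¬→-rule on 2]
5. ¬□□¬(p1 ∨ ¬p3), u   [¬→-rule on 2]
6. (¬p3 → p2) ∨ p2, u   [□-rule on 3 via uRu]
7. ¬(p1 ∨ ¬p3), u   [□-rule on 4 via uRu]
8. ¬p1, u   [¬∨-rule on 7]
9. p3, u   [¬∨-rule on 7]
10. ¬p3 → p2, u   [∨-rule on 6 (branches; this branch)]
11. p2, u   [→-rule on 10 (branches; this branch)]
12. ¬□¬(p1 ∨ ¬p3), v   [¬□-rule on 5: fresh world v, uRv]
13. (¬p3 → p2) ∨ p2, v   [□-rule on 3 via uRv]
14. ¬(p1 ∨ ¬p3), v   [□-rule on 4 via uRv]
15. ¬p1, v   [¬∨-rule on 14]
16. p3, v   [¬∨-rule on 14]
17. ¬p3 → p2, v   [∨-rule on 13 (branches; this branch)]
18. p2, v   [→-rule on 17 (branches; this branch)]
19. p1 ∨ ¬p3, w   [¬□-rule on 12: fresh world w, vRw]
20. (¬p3 → p2) ∨ p2, w   [□-rule on 3 via uRw]
21. ¬(p1 ∨ ¬p3), w   [□-rule on 4 via uRw]
22. ¬p1, w   [¬∨-rule on 21]
23. p3, w   [¬∨-rule on 21]
24. ¬p3, w   [∨-rule on 19 (branches; this branch)]
Accessibility: uRu, uRv, uRw, vRv, vRw, wRw
Branch closes: p3 and ¬p3 both at w.
Every branch closes (one shown): unsatisfiable in S4, hence also in S5 (every S5-frame is an S4-frame).
T-tableau for the formula:
1. ¬(□¬(p1 ∨ ¬p3) → □□¬(p1 ∨ ¬p3)) ∧ □((¬p3 → p2) ∨ p2), u
2. ¬(□¬(p1 ∨ ¬p3) → □□¬(p1 ∨ ¬p3)), u   [∧-rule on 1]
3. □((¬p3 → p2) ∨ p2), u   [∧-rule on 1]
4. □¬(p1 ∨ ¬p3), u   [¬→-rule on 2]
5. ¬□□¬(p1 ∨ ¬p3), u   [¬→-rule on 2]
6. (¬p3 → p2) ∨ p2, u   [□-rule on 3 via uRu]
7. ¬(p1 ∨ ¬p3), u   [□-rule on 4 via uRu]
8. ¬p1, u   [¬∨-rule on 7]
9. p3, u   [¬∨-rule on 7]
10. p2, u   [∨-rule on 6 (branches; this branch)]
11. ¬□¬(p1 ∨ ¬p3), v   [¬□-rule on 5: fresh world v, uRv]
12. (¬p3 → p2) ∨ p2, v   [□-rule on 3 via uRv]
13. ¬(p1 ∨ ¬p3), v   [□-rule on 4 via uRv]
14. ¬p1, v   [¬∨-rule on 13]
15. p3, v   [¬∨-rule on 13]
16. p2, v   [∨-rule on 12 (branches; this branch)]
17. p1 ∨ ¬p3, w   [¬□-rule on 11: fresh world w, vRw]
18. ¬p3, w   [∨-rule on 17 (branches; this branch)]
Accessibility: uRu, uRv, vRv, vRw, wRw
Complete open branch: satisfiable in T, hence also in K (this T-model is also a K-model).

K, T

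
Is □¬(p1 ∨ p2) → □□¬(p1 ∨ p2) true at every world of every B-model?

Not valid

Tableau for the negation ¬(□¬(p1 ∨ p2) → □□¬(p1 ∨ p2)):
1. ¬(□¬(p1 ∨ p2) → □□¬(p1 ∨ p2)), w0
2. □¬(p1 ∨ p2), w0
3. ¬□□¬(p1 ∨ p2), w0
4. ¬(p1 ∨ p2), w0
5. ¬p1, w0
6. ¬p2, w0
7. ¬□¬(p1 ∨ p2), w1
8. ¬(p1 ∨ p2), w1
9. ¬p1, w1
10. ¬p2, w1
11. p1 ∨ p2, w2
12. p2, w2
Accessibility: w0Rw0, w0Rw1, w1Rw0, w1Rw1, w1Rw2, w2Rw1, w2Rw2
The negation has an open branch (countermodel exists).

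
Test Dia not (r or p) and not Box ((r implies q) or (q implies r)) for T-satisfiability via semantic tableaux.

1. Dia not (r or p) and not Box ((r implies q) or (q implies r)), w0
2. Dia not (r or p), w0   [and-rule on 1]
3. not Box ((r implies q) or (q implies r)), w0   [and-rule on 1]
4. not (r or p), w1   [Dia-rule on 2: fresh world w1, w0Rw1]
5. not r, w1   [neg-or-rule on 4]
6. not p, w1   [neg-or-rule on 4]
7. not ((r implies q) or (q implies r)), w2   [neg-Box-rule on 3: fresh world w2, w0Rw2]
8. not (r implies q), w2   [neg-or-rule on 7]
9. not (q implies r), w2   [neg-or-rule on 7]
10. r, w2   [neg-implies-rule on 8]
11. not q, w2   [neg-implies-rule on 8]
12. q, w2   [neg-implies-rule on 9]
13. not r, w2   [neg-implies-rule on 9]
Accessibility: w0Rw0, w0Rw1, w0Rw2, w1Rw1, w2Rw2
Branch closes: q and not q both at w2.
Every branch closes; the branch above is one of them.

No, unsatisfiable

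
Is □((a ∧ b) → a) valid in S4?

Valid in S4

Tableau for the negation ¬□((a ∧ b) → a):
1. ¬□((a ∧ b) → a), w0
2. ¬((a ∧ b) → a), w1
3. a ∧ b, w1
4. ¬a, w1
5. a, w1
6. b, w1
Accessibility: w0Rw0, w0Rw1, w1Rw1
Branch closes: a and ¬a both at w1.
All branches of the negation close; one closing branch shown above.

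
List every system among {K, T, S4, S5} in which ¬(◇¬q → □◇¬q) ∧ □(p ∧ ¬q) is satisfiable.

K

T-tableau for the formula:
1. ¬(◇¬q → □◇¬q) ∧ □(p ∧ ¬q), 0
2. ¬(◇¬q → □◇¬q), 0
3. □(p ∧ ¬q), 0
4. ◇¬q, 0
5. ¬□◇¬q, 0
6. p ∧ ¬q, 0
7. p, 0
8. ¬q, 0
9. ¬q, 1
10. p ∧ ¬q, 1
11. p, 1
12. ¬◇¬q, 2
13. p ∧ ¬q, 2
14. p, 2
15. ¬q, 2
16. q, 2
Accessibility: 0R0, 0R1, 0R2, 1R1, 2R2
Branch closes: q and ¬q both at 2.
Every branch closes (one shown): unsatisfiable in T, hence also in S4, S5 (every S4/S5-frame is a T-frame).
K-tableau for the formula:
1. ¬(◇¬q → □◇¬q) ∧ □(p ∧ ¬q), 0
2. ¬(◇¬q → □◇¬q), 0
3. □(p ∧ ¬q), 0
4. ◇¬q, 0
5. ¬□◇¬q, 0
6. ¬q, 1
7. p ∧ ¬q, 1
8. p, 1
9. ¬◇¬q, 2
10. p ∧ ¬q, 2
11. p, 2
12. ¬q, 2
Accessibility: 0R1, 0R2
Complete open branch: satisfiable in K.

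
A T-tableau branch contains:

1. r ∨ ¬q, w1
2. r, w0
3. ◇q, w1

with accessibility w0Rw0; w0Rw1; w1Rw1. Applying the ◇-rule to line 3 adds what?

a fresh world w2 with w1Rw2, and q at w2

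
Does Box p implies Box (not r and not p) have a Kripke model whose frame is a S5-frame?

1. Box p implies Box (not r and not p), u
2. Box (not r and not p), u   [implies-rule on 1 (branches; this branch)]
3. not r and not p, u   [Box-rule on 2 via uRu]
4. not r, u   [and-rule on 3]
5. not p, u   [and-rule on 3]
Accessibility: uRu

Yes, satisfiable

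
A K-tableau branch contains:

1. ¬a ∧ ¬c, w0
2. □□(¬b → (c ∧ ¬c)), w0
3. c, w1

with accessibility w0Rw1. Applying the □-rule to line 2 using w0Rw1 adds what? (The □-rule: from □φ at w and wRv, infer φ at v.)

□(¬b → (c ∧ ¬c)), w1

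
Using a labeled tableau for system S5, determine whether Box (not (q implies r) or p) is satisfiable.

1. Box (not (q implies r) or p), w0
2. not (q implies r) or p, w0
3. p, w0
Accessibility: w0Rw0

Satisfiable (open branch found)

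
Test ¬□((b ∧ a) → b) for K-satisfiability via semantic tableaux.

1. ¬□((b ∧ a) → b), 0
2. ¬((b ∧ a) → b), 1
3. b ∧ a, 1
4. ¬b, 1
5. b, 1
6. a, 1
Accessibility: 0R1
Branch closes: b and ¬b both at 1.
All branches of the tableau close; one closing branch shown above.

Unsatisfiable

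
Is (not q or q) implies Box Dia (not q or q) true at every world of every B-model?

Yes, valid

Tableau for the negation not ((not q or q) implies Box Dia (not q or q)):
1. not ((not q or q) implies Box Dia (not q or q)), u
2. not q or q, u
3. not Box Dia (not q or q), u
4. q, u
5. not Dia (not q or q), v
6. not (not q or q), u
7. not q, u
Accessibility: uRu, uRv, vRu, vRv
Branch closes: q and not q both at u.
Every branch of the negation's tableau closes; the branch above is one of them.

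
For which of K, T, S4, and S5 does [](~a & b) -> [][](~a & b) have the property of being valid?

S4, S5

T-tableau for the negation ~([](~a & b) -> [][](~a & b)):
1. ~([](~a & b) -> [][](~a & b)), u
2. [](~a & b), u
3. ~[][](~a & b), u
4. ~a & b, u
5. ~a, u
6. b, u
7. ~[](~a & b), v
8. ~a & b, v
9. ~a, v
10. b, v
11. ~(~a & b), w
12. ~b, w
Accessibility: uRu, uRv, vRv, vRw, wRw
Complete open branch: countermodel on a T-frame, so not valid in T, nor in K (the same frame is also a K-frame).
S4-tableau for the negation ~([](~a & b) -> [][](~a & b)):
1. ~([](~a & b) -> [][](~a & b)), u
2. [](~a & b), u
3. ~[][](~a & b), u
4. ~a & b, u
5. ~a, u
6. b, u
7. ~[](~a & b), v
8. ~a & b, v
9. ~a, v
10. b, v
11. ~(~a & b), w
12. ~a & b, w
13. ~a, w
14. b, w
15. ~b, w
Accessibility: uRu, uRv, uRw, vRv, vRw, wRw
Branch closes: b and ~b both at w.
Every branch closes (one shown): valid in S4, hence also in S5 (every theorem of S4 is a theorem of S5).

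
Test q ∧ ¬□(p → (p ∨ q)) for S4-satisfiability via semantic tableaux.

Unsatisfiable (every branch closes)

1. q ∧ ¬□(p → (p ∨ q)), 0
2. q, 0   [∧-rule on 1]
3. ¬□(p → (p ∨ q)), 0   [∧-rule on 1]
4. ¬(p → (p ∨ q)), 1   [¬□-rule on 3: fresh world 1, 0R1]
5. p, 1   [¬→-rule on 4]
6. ¬(p ∨ q), 1   [¬→-rule on 4]
7. ¬p, 1   [¬∨-rule on 6]
8. ¬q, 1   [¬∨-rule on 6]
Accessibility: 0R0, 0R1, 1R1
Branch closes: p and ¬p both at 1.
Every branch closes; the branch above is one of them.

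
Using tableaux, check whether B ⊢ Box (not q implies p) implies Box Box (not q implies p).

Tableau for the negation not (Box (not q implies p) implies Box Box (not q implies p)):
1. not (Box (not q implies p) implies Box Box (not q implies p)), 0
2. Box (not q implies p), 0
3. not Box Box (not q implies p), 0
4. not q implies p, 0
5. p, 0
6. not Box (not q implies p), 1
7. not q implies p, 1
8. p, 1
9. not (not q implies p), 2
10. not q, 2
11. not p, 2
Accessibility: 0R0, 0R1, 1R0, 1R1, 1R2, 2R1, 2R2
The negation has an open branch (countermodel exists).

No, not valid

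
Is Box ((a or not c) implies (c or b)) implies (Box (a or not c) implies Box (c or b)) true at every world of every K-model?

Valid in K

Tableau for the negation not (Box ((a or not c) implies (c or b)) implies (Box (a or not c) implies Box (c or b))):
1. not (Box ((a or not c) implies (c or b)) implies (Box (a or not c) implies Box (c or b))), w0
2. Box ((a or not c) implies (c or b)), w0   [neg-implies-rule on 1]
3. not (Box (a or not c) implies Box (c or b)), w0   [neg-implies-rule on 1]
4. Box (a or not c), w0   [neg-implies-rule on 3]
5. not Box (c or b), w0   [neg-implies-rule on 3]
6. not (c or b), w1   [neg-Box-rule on 5: fresh world w1, w0Rw1]
7. not c, w1   [neg-or-rule on 6]
8. not b, w1   [neg-or-rule on 6]
9. (a or not c) implies (c or b), w1   [Box-rule on 2 via w0Rw1]
10. a or not c, w1   [Box-rule on 4 via w0Rw1]
11. c or b, w1   [implies-rule on 9 (branches; this branch)]
12. b, w1   [or-rule on 11 (branches; this branch)]
Accessibility: w0Rw1
Branch closes: b and not b both at w1.
All branches of the negation close; one closing branch shown above.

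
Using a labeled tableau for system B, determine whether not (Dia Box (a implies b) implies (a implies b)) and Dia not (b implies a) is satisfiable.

1. not (Dia Box (a implies b) implies (a implies b)) and Dia not (b implies a), 0
2. not (Dia Box (a implies b) implies (a implies b)), 0   [and-rule on 1]
3. Dia not (b implies a), 0   [and-rule on 1]
4. Dia Box (a implies b), 0   [neg-implies-rule on 2]
5. not (a implies b), 0   [neg-implies-rule on 2]
6. a, 0   [neg-implies-rule on 5]
7. not b, 0   [neg-implies-rule on 5]
8. not (b implies a), 1   [Dia-rule on 3: fresh world 1, 0R1]
9. b, 1   [neg-implies-rule on 8]
10. not a, 1   [neg-implies-rule on 8]
11. Box (a implies b), 2   [Dia-rule on 4: fresh world 2, 0R2]
12. a implies b, 0   [Box-rule on 11 via 2R0]
13. a implies b, 2   [Box-rule on 11 via 2R2]
14. b, 0   [implies-rule on 12 (branches; this branch)]
Accessibility: 0R0, 0R1, 0R2, 1R0, 1R1, 2R0, 2R2
Branch closes: b and not b both at 0.
(One branch shown.) All branches close.

Unsatisfiable (every branch closes)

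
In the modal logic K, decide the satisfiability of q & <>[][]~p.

Yes, satisfiable

1. q & <>[][]~p, u
2. q, u
3. <>[][]~p, u
4. [][]~p, v
Accessibility: uRv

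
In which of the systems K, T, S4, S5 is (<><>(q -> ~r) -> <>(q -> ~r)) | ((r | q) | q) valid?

T-tableau for the negation ~((<><>(q -> ~r) -> <>(q -> ~r)) | ((r | q) | q)):
1. ~((<><>(q -> ~r) -> <>(q -> ~r)) | ((r | q) | q)), 0
2. ~(<><>(q -> ~r) -> <>(q -> ~r)), 0   [~|-rule on 1]
3. ~((r | q) | q), 0   [~|-rule on 1]
4. <><>(q -> ~r), 0   [~->-rule on 2]
5. ~<>(q -> ~r), 0   [~->-rule on 2]
6. ~(r | q), 0   [~|-rule on 3]
7. ~q, 0   [~|-rule on 3]
8. ~r, 0   [~|-rule on 6]
9. ~(q -> ~r), 0   [~<>-rule on 5 via 0R0]
10. q, 0   [~->-rule on 9]
11. r, 0   [~->-rule on 9]
Accessibility: 0R0
Branch closes: q and ~q both at 0.
Every branch closes (one shown): valid in T, hence also in S4, S5 (every theorem of T is a theorem of S4 and S5).
K-tableau for the negation ~((<><>(q -> ~r) -> <>(q -> ~r)) | ((r | q) | q)):
1. ~((<><>(q -> ~r) -> <>(q -> ~r)) | ((r | q) | q)), 0
2. ~(<><>(q -> ~r) -> <>(q -> ~r)), 0   [~|-rule on 1]
3. ~((r | q) | q), 0   [~|-rule on 1]
4. <><>(q -> ~r), 0   [~->-rule on 2]
5. ~<>(q -> ~r), 0   [~->-rule on 2]
6. ~(r | q), 0   [~|-rule on 3]
7. ~q, 0   [~|-rule on 3]
8. ~r, 0   [~|-rule on 6]
9. <>(q -> ~r), 1   [<>-rule on 4: fresh world 1, 0R1]
10. ~(q -> ~r), 1   [~<>-rule on 5 via 0R1]
11. q, 1   [~->-rule on 10]
12. r, 1   [~->-rule on 10]
13. q -> ~r, 2   [<>-rule on 9: fresh world 2, 1R2]
14. ~r, 2   [->-rule on 13 (branches; this branch)]
Accessibility: 0R1, 1R2
Complete open branch: countermodel on a K-frame, so not valid in K.

T, S4, S5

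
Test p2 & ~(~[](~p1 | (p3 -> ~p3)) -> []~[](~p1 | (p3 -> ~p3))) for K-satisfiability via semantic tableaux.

1. p2 & ~(~[](~p1 | (p3 -> ~p3)) -> []~[](~p1 | (p3 -> ~p3))), u
2. p2, u   [&-rule on 1]
3. ~(~[](~p1 | (p3 -> ~p3)) -> []~[](~p1 | (p3 -> ~p3))), u   [&-rule on 1]
4. ~[](~p1 | (p3 -> ~p3)), u   [~->-rule on 3]
5. ~[]~[](~p1 | (p3 -> ~p3)), u   [~->-rule on 3]
6. ~(~p1 | (p3 -> ~p3)), v   [~[]-rule on 4: fresh world v, uRv]
7. p1, v   [~|-rule on 6]
8. ~(p3 -> ~p3), v   [~|-rule on 6]
9. p3, v   [~->-rule on 8]
10. [](~p1 | (p3 -> ~p3)), w   [~[]-rule on 5: fresh world w, uRw]
Accessibility: uRv, uRw

Yes, satisfiable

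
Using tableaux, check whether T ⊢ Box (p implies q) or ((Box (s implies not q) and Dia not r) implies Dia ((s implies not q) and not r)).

Tableau for the negation not (Box (p implies q) or ((Box (s implies not q) and Dia not r) implies Dia ((s implies not q) and not r))):
1. not (Box (p implies q) or ((Box (s implies not q) and Dia not r) implies Dia ((s implies not q) and not r))), 0
2. not Box (p implies q), 0
3. not ((Box (s implies not q) and Dia not r) implies Dia ((s implies not q) and not r)), 0
4. Box (s implies not q) and Dia not r, 0
5. not Dia ((s implies not q) and not r), 0
6. Box (s implies not q), 0
7. Dia not r, 0
8. not ((s implies not q) and not r), 0
9. s implies not q, 0
10. r, 0
11. not q, 0
12. not (p implies q), 1
13. p, 1
14. not q, 1
15. not ((s implies not q) and not r), 1
16. s implies not q, 1
17. r, 1
18. not r, 2
19. not ((s implies not q) and not r), 2
20. s implies not q, 2
21. not (s implies not q), 2
22. s, 2
23. q, 2
24. not q, 2
Accessibility: 0R0, 0R1, 0R2, 1R1, 2R2
Branch closes: q and not q both at 2.
Every branch of the negation's tableau closes; the branch above is one of them.

Valid in T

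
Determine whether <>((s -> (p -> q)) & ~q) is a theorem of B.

Tableau for the negation ~<>((s -> (p -> q)) & ~q):
1. ~<>((s -> (p -> q)) & ~q), 0
2. ~((s -> (p -> q)) & ~q), 0
3. q, 0
Accessibility: 0R0
The negation has an open branch (countermodel exists).

No, not valid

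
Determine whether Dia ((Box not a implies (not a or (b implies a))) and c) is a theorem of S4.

Invalid (countermodel exists)

Tableau for the negation not Dia ((Box not a implies (not a or (b implies a))) and c):
1. not Dia ((Box not a implies (not a or (b implies a))) and c), 0
2. not ((Box not a implies (not a or (b implies a))) and c), 0   [neg-Dia-rule on 1 via 0R0]
3. not c, 0   [neg-and-rule on 2 (branches; this branch)]
Accessibility: 0R0
The negation has an open branch (countermodel exists).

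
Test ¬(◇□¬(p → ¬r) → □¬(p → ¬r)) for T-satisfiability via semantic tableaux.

1. ¬(◇□¬(p → ¬r) → □¬(p → ¬r)), 0
2. ◇□¬(p → ¬r), 0
3. ¬□¬(p → ¬r), 0
4. □¬(p → ¬r), 1
5. ¬(p → ¬r), 1
6. p, 1
7. r, 1
8. p → ¬r, 2
9. ¬r, 2
Accessibility: 0R0, 0R1, 0R2, 1R1, 2R2

Satisfiable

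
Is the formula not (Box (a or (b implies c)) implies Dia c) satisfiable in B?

1. not (Box (a or (b implies c)) implies Dia c), 0
2. Box (a or (b implies c)), 0   [neg-implies-rule on 1]
3. not Dia c, 0   [neg-implies-rule on 1]
4. a or (b implies c), 0   [Box-rule on 2 via 0R0]
5. not c, 0   [neg-Dia-rule on 3 via 0R0]
6. b implies c, 0   [or-rule on 4 (branches; this branch)]
7. not b, 0   [implies-rule on 6 (branches; this branch)]
Accessibility: 0R0

Satisfiable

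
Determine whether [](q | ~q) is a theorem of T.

Valid in T

Tableau for the negation ~[](q | ~q):
1. ~[](q | ~q), 0
2. ~(q | ~q), 1
3. ~q, 1
4. q, 1
Accessibility: 0R0, 0R1, 1R1
Branch closes: q and ~q both at 1.
All branches of the negation close; one closing branch shown above.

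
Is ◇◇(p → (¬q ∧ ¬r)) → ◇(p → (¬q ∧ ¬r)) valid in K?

Tableau for the negation ¬(◇◇(p → (¬q ∧ ¬r)) → ◇(p → (¬q ∧ ¬r))):
1. ¬(◇◇(p → (¬q ∧ ¬r)) → ◇(p → (¬q ∧ ¬r))), 0
2. ◇◇(p → (¬q ∧ ¬r)), 0
3. ¬◇(p → (¬q ∧ ¬r)), 0
4. ◇(p → (¬q ∧ ¬r)), 1
5. ¬(p → (¬q ∧ ¬r)), 1
6. p, 1
7. ¬(¬q ∧ ¬r), 1
8. r, 1
9. p → (¬q ∧ ¬r), 2
10. ¬q ∧ ¬r, 2
11. ¬q, 2
12. ¬r, 2
Accessibility: 0R1, 1R2
The negation has an open branch (countermodel exists).

No, not valid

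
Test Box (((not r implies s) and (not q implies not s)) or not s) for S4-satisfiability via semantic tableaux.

Satisfiable (open branch found)

1. Box (((not r implies s) and (not q implies not s)) or not s), u
2. ((not r implies s) and (not q implies not s)) or not s, u   [Box-rule on 1 via uRu]
3. not s, u   [or-rule on 2 (branches; this branch)]
Accessibility: uRu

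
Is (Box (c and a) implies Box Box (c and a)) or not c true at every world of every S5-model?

Yes, valid

Tableau for the negation not ((Box (c and a) implies Box Box (c and a)) or not c):
1. not ((Box (c and a) implies Box Box (c and a)) or not c), u
2. not (Box (c and a) implies Box Box (c and a)), u
3. c, u
4. Box (c and a), u
5. not Box Box (c and a), u
6. c and a, u
7. a, u
8. not Box (c and a), v
9. c and a, v
10. c, v
11. a, v
12. not (c and a), w
13. c and a, w
14. c, w
15. a, w
16. not a, w
Accessibility: uRu, uRv, uRw, vRu, vRv, vRw, wRu, wRv, wRw
Branch closes: a and not a both at w.
Every branch of the negation's tableau closes; the branch above is one of them.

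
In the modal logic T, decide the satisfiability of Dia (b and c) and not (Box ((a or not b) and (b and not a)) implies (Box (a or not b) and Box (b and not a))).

No, unsatisfiable

1. Dia (b and c) and not (Box ((a or not b) and (b and not a)) implies (Box (a or not b) and Box (b and not a))), w0
2. Dia (b and c), w0
3. not (Box ((a or not b) and (b and not a)) implies (Box (a or not b) and Box (b and not a))), w0
4. Box ((a or not b) and (b and not a)), w0
5. not (Box (a or not b) and Box (b and not a)), w0
6. (a or not b) and (b and not a), w0
7. a or not b, w0
8. b and not a, w0
9. b, w0
10. not a, w0
11. not Box (b and not a), w0
12. not b, w0
Accessibility: w0Rw0
Branch closes: b and not b both at w0.
All branches of the tableau close; one closing branch shown above.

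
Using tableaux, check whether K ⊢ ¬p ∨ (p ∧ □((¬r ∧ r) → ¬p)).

Tableau for the negation ¬(¬p ∨ (p ∧ □((¬r ∧ r) → ¬p))):
1. ¬(¬p ∨ (p ∧ □((¬r ∧ r) → ¬p))), w0
2. p, w0
3. ¬(p ∧ □((¬r ∧ r) → ¬p)), w0
4. ¬□((¬r ∧ r) → ¬p), w0
5. ¬((¬r ∧ r) → ¬p), w1
6. ¬r ∧ r, w1
7. p, w1
8. ¬r, w1
9. r, w1
Accessibility: w0Rw1
Branch closes: r and ¬r both at w1.
Every branch of the negation's tableau closes; the branch above is one of them.

Valid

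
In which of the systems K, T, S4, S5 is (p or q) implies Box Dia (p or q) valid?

S4-tableau for the negation not ((p or q) implies Box Dia (p or q)):
1. not ((p or q) implies Box Dia (p or q)), 0
2. p or q, 0
3. not Box Dia (p or q), 0
4. q, 0
5. not Dia (p or q), 1
6. not (p or q), 1
7. not p, 1
8. not q, 1
Accessibility: 0R0, 0R1, 1R1
Complete open branch: countermodel on an S4-frame, so not valid in S4, nor in K, T (the same frame is also a K-frame and a T-frame).
S5-tableau for the negation not ((p or q) implies Box Dia (p or q)):
1. not ((p or q) implies Box Dia (p or q)), 0
2. p or q, 0
3. not Box Dia (p or q), 0
4. q, 0
5. not Dia (p or q), 1
6. not (p or q), 0
7. not p, 0
8. not q, 0
Accessibility: 0R0, 0R1, 1R0, 1R1
Branch closes: q and not q both at 0.
Every branch closes (one shown): valid in S5.

S5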